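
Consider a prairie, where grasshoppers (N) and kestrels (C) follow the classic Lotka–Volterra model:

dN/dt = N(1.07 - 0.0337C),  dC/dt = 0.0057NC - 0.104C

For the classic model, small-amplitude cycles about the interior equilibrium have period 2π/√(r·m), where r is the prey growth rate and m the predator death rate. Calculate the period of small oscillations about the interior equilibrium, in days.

T ≈ 18.8 days

Here r = 1.07 and m = 0.104, so r·m = 0.111.
ω = √0.111 = 0.334 per day, hence T = 2π/ω ≈ 18.8 days.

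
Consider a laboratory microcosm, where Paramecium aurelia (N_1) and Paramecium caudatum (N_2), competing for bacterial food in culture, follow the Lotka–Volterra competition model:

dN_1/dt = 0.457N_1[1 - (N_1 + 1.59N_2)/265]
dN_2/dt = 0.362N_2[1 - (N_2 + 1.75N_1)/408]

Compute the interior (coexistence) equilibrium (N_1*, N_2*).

Setting both brackets to zero gives the nullclines N_1 + 1.59N_2 = 265 and 1.75N_1 + N_2 = 408.
Substituting N_2 = 408 - 1.75N_1 into the first: N_1(1 - 1.59·1.75) = 265 - 1.59·408.
So N_1* = -384/-1.78 = 215, and then N_2* = 408 - 1.75·215 = 31.3.

N_1* ≈ 215, N_2* ≈ 31.3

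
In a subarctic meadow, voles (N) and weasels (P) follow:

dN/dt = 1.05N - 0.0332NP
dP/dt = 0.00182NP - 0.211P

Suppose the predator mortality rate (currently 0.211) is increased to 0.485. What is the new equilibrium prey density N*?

N* ≈ 266

At the interior fixed point, setting dP/dt = 0 with P > 0 fixes N* = (predator death rate)/(NP coefficient) — independent of the other coefficients.
With the change, N* = 0.485/0.00182 = 266; it rises from 116.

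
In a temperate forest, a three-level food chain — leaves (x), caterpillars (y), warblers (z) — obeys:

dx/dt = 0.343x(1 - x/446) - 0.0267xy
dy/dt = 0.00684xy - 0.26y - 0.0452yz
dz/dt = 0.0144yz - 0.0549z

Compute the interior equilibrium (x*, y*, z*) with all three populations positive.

From dz/dt = 0: 0.0144y* = 0.0549, so y* = 3.81.
From dx/dt = 0: 0.343(1 - x*/446) = 0.0267·3.81, giving x* = 446·(1 - 0.297) = 314.
From dy/dt = 0: 0.00684·314 - 0.26 = 0.0452z*, so z* = 1.89/0.0452 = 41.7.

x* ≈ 314, y* ≈ 3.81, z* ≈ 41.7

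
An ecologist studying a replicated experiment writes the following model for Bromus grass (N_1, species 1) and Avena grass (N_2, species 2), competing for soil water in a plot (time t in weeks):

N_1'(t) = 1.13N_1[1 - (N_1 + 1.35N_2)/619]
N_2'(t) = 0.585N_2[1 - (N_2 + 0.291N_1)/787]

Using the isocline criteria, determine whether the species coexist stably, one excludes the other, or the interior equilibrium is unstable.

species 2 excludes species 1

Compare the nullcline intercepts: K1/α12 = 619/1.35 = 459 < K2 = 787; K2/α21 = 787/0.291 = 2700 > K1 = 619.
Since the inequalities point opposite ways, species 2 can invade but species 1 cannot.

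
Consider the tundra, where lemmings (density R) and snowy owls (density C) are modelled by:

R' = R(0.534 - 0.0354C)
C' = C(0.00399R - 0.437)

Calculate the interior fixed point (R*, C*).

Set dC/dt = 0 with C > 0: 0.00399R - 0.437 = 0, so R* = 0.437/0.00399 = 110.
Set dR/dt = 0 with R > 0: 0.534 - 0.0354C = 0, so C* = 0.534/0.0354 = 15.1.

R* ≈ 110, C* ≈ 15.1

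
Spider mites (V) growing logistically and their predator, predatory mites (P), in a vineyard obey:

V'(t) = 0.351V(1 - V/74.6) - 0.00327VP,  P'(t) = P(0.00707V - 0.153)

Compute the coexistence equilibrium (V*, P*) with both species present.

From dP/dt = 0 with P > 0: 0.00707V* = 0.153, so V* = 21.6.
Substitute into dV/dt = 0: 0.351(1 - 21.6/74.6) = 0.00327P*.
The bracket is 0.71, giving P* = 0.249/0.00327 = 76.2.

V* ≈ 21.6, P* ≈ 76.2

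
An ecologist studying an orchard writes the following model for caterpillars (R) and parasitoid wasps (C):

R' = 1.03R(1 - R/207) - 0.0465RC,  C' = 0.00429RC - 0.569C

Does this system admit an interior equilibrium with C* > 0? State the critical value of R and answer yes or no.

Threshold R = 133; K > 133, so yes, the predator persists.

The predator equation gives dC/dt > 0 only when R > 0.569/0.00429 = 133.
Without the predator, R → K = 207. Since 207 > 133, the predator can invade and persist.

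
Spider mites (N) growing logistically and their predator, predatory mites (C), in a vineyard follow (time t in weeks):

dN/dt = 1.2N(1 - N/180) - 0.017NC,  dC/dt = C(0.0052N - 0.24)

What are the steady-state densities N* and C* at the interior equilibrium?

N* ≈ 46.2, C* ≈ 52.5

From dC/dt = 0 with C > 0: 0.0052N* = 0.24, so N* = 46.2.
Substitute into dN/dt = 0: 1.2(1 - 46.2/180) = 0.017C*.
The bracket is 0.744, giving C* = 0.892/0.017 = 52.5.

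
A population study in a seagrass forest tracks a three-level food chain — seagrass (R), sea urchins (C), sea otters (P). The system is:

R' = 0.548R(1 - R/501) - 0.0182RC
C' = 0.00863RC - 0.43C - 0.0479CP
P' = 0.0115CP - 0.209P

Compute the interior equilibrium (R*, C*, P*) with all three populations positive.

From dP/dt = 0: 0.0115C* = 0.209, so C* = 18.2.
From dR/dt = 0: 0.548(1 - R*/501) = 0.0182·18.2, giving R* = 501·(1 - 0.604) = 199.
From dC/dt = 0: 0.00863·199 - 0.43 = 0.0479P*, so P* = 1.28/0.0479 = 26.8.

R* ≈ 199, C* ≈ 18.2, P* ≈ 26.8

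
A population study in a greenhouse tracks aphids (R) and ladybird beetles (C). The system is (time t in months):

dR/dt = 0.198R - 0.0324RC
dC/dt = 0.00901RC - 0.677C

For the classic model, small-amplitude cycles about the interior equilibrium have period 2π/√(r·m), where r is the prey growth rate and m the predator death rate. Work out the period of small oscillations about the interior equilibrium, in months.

T ≈ 17.2 months

Here r = 0.198 and m = 0.677, so r·m = 0.134.
ω = √0.134 = 0.366 per month, hence T = 2π/ω ≈ 17.2 months.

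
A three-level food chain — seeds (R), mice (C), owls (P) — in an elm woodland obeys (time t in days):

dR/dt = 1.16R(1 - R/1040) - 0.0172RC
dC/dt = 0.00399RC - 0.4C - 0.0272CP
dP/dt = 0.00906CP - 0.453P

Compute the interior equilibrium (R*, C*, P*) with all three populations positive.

From dP/dt = 0: 0.00906C* = 0.453, so C* = 50.
From dR/dt = 0: 1.16(1 - R*/1040) = 0.0172·50, giving R* = 1040·(1 - 0.741) = 269.
From dC/dt = 0: 0.00399·269 - 0.4 = 0.0272P*, so P* = 0.673/0.0272 = 24.7.

R* ≈ 269, C* ≈ 50, P* ≈ 24.7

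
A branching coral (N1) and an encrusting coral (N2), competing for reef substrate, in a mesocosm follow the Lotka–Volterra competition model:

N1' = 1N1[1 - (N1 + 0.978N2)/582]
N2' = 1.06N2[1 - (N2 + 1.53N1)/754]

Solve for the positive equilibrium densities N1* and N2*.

Setting both brackets to zero gives the nullclines N1 + 0.978N2 = 582 and 1.53N1 + N2 = 754.
Substituting N2 = 754 - 1.53N1 into the first: N1(1 - 0.978·1.53) = 582 - 0.978·754.
So N1* = -155/-0.496 = 313, and then N2* = 754 - 1.53·313 = 275.

N1* ≈ 313, N2* ≈ 275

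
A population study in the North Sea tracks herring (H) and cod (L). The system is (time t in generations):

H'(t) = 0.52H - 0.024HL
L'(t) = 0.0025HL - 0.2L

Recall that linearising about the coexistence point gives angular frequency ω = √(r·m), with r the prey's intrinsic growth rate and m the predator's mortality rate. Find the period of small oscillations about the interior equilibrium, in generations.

Here r = 0.52 and m = 0.2, so r·m = 0.104.
ω = √0.104 = 0.322 per generation, hence T = 2π/ω ≈ 19.5 generations.

T ≈ 19.5 generations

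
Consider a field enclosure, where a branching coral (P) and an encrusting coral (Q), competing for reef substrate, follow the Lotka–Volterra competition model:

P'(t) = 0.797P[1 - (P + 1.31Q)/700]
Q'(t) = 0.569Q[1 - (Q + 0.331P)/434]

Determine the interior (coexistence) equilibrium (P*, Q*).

Setting both brackets to zero gives the nullclines P + 1.31Q = 700 and 0.331P + Q = 434.
Substituting Q = 434 - 0.331P into the first: P(1 - 1.31·0.331) = 700 - 1.31·434.
So P* = 131/0.566 = 232, and then Q* = 434 - 0.331·232 = 357.

P* ≈ 232, Q* ≈ 357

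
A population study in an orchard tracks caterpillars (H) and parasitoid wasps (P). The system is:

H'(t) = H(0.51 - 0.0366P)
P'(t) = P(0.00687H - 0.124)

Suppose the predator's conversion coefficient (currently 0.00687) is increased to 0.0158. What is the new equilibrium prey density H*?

H* ≈ 7.85

At the interior fixed point, setting dP/dt = 0 with P > 0 fixes H* = (predator death rate)/(HP coefficient) — independent of the other coefficients.
With the change, H* = 0.124/0.0158 = 7.85; it falls from 18.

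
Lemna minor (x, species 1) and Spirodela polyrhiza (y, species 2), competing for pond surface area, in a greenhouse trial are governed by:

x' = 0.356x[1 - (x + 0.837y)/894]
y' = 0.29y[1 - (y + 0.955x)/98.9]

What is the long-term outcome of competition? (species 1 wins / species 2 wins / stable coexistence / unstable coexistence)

Compare the nullcline intercepts: K1/α12 = 894/0.837 = 1070 > K2 = 98.9; K2/α21 = 98.9/0.955 = 104 < K1 = 894.
Since the inequalities point opposite ways, species 1 can invade but species 2 cannot.

species 1 excludes species 2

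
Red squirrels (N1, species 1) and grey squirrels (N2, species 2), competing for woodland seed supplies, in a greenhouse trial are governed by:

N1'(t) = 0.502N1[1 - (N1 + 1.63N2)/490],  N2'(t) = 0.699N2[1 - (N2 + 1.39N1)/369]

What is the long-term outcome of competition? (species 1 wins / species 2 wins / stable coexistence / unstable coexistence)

unstable coexistence (outcome depends on initial conditions)

Compare the nullcline intercepts: K1/α12 = 490/1.63 = 301 < K2 = 369; K2/α21 = 369/1.39 = 265 < K1 = 490.
Since both are reversed, neither can invade when rare; the interior point is a saddle.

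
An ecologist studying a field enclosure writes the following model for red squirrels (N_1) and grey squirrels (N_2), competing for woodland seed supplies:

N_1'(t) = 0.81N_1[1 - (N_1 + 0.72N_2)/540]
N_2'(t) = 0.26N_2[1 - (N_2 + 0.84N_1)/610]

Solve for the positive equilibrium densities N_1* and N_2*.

N_1* ≈ 255, N_2* ≈ 396

Setting both brackets to zero gives the nullclines N_1 + 0.72N_2 = 540 and 0.84N_1 + N_2 = 610.
Substituting N_2 = 610 - 0.84N_1 into the first: N_1(1 - 0.72·0.84) = 540 - 0.72·610.
So N_1* = 101/0.395 = 255, and then N_2* = 610 - 0.84·255 = 396.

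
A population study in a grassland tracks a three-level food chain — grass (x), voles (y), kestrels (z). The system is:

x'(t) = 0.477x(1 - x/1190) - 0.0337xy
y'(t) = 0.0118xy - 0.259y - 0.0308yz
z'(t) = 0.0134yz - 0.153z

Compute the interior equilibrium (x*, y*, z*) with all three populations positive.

From dz/dt = 0: 0.0134y* = 0.153, so y* = 11.4.
From dx/dt = 0: 0.477(1 - x*/1190) = 0.0337·11.4, giving x* = 1190·(1 - 0.807) = 230.
From dy/dt = 0: 0.0118·230 - 0.259 = 0.0308z*, so z* = 2.46/0.0308 = 79.7.

x* ≈ 230, y* ≈ 11.4, z* ≈ 79.7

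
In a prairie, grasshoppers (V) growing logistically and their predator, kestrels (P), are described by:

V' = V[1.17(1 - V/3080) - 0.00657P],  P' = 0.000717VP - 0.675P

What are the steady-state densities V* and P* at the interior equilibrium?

V* ≈ 941, P* ≈ 124

From dP/dt = 0 with P > 0: 0.000717V* = 0.675, so V* = 941.
Substitute into dV/dt = 0: 1.17(1 - 941/3080) = 0.00657P*.
The bracket is 0.694, giving P* = 0.812/0.00657 = 124.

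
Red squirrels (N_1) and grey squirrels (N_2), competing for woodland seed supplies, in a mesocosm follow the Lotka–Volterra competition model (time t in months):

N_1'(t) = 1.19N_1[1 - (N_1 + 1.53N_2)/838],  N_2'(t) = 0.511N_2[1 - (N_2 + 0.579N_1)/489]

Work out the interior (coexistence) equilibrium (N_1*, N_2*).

Setting both brackets to zero gives the nullclines N_1 + 1.53N_2 = 838 and 0.579N_1 + N_2 = 489.
Substituting N_2 = 489 - 0.579N_1 into the first: N_1(1 - 1.53·0.579) = 838 - 1.53·489.
So N_1* = 89.8/0.114 = 787, and then N_2* = 489 - 0.579·787 = 33.3.

N_1* ≈ 787, N_2* ≈ 33.3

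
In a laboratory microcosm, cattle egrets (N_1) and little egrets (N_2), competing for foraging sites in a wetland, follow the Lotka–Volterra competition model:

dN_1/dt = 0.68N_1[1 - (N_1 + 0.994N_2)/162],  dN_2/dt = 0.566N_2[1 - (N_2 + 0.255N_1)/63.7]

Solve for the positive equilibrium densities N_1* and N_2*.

Setting both brackets to zero gives the nullclines N_1 + 0.994N_2 = 162 and 0.255N_1 + N_2 = 63.7.
Substituting N_2 = 63.7 - 0.255N_1 into the first: N_1(1 - 0.994·0.255) = 162 - 0.994·63.7.
So N_1* = 98.7/0.747 = 132, and then N_2* = 63.7 - 0.255·132 = 30.

N_1* ≈ 132, N_2* ≈ 30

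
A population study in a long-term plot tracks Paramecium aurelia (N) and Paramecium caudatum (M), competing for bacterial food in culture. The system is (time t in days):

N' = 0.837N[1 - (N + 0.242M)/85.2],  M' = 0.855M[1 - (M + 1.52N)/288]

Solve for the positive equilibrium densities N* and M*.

N* ≈ 24.5, M* ≈ 251

Setting both brackets to zero gives the nullclines N + 0.242M = 85.2 and 1.52N + M = 288.
Substituting M = 288 - 1.52N into the first: N(1 - 0.242·1.52) = 85.2 - 0.242·288.
So N* = 15.5/0.632 = 24.5, and then M* = 288 - 1.52·24.5 = 251.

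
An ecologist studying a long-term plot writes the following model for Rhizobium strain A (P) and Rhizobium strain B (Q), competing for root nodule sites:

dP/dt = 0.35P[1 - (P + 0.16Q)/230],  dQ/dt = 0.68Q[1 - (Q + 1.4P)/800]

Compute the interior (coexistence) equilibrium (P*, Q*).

P* ≈ 131, Q* ≈ 616

Setting both brackets to zero gives the nullclines P + 0.16Q = 230 and 1.4P + Q = 800.
Substituting Q = 800 - 1.4P into the first: P(1 - 0.16·1.4) = 230 - 0.16·800.
So P* = 102/0.776 = 131, and then Q* = 800 - 1.4·131 = 616.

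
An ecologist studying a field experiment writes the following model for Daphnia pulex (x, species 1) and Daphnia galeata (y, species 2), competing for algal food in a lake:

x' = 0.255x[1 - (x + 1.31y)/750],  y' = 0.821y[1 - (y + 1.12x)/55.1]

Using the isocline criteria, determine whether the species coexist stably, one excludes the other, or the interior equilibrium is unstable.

Compare the nullcline intercepts: K1/α12 = 750/1.31 = 573 > K2 = 55.1; K2/α21 = 55.1/1.12 = 49.2 < K1 = 750.
Since the inequalities point opposite ways, species 1 can invade but species 2 cannot.

species 1 excludes species 2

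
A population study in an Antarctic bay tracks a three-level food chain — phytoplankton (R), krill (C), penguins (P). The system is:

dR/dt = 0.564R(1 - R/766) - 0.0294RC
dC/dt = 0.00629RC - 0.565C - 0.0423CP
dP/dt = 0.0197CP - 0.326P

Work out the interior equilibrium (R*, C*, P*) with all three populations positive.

From dP/dt = 0: 0.0197C* = 0.326, so C* = 16.5.
From dR/dt = 0: 0.564(1 - R*/766) = 0.0294·16.5, giving R* = 766·(1 - 0.863) = 105.
From dC/dt = 0: 0.00629·105 - 0.565 = 0.0423P*, so P* = 0.0969/0.0423 = 2.29.

R* ≈ 105, C* ≈ 16.5, P* ≈ 2.29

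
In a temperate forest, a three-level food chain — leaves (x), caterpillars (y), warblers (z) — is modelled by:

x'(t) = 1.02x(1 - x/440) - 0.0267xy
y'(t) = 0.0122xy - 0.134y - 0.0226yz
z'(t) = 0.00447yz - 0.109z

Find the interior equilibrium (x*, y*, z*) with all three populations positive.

x* ≈ 159, y* ≈ 24.4, z* ≈ 80

From dz/dt = 0: 0.00447y* = 0.109, so y* = 24.4.
From dx/dt = 0: 1.02(1 - x*/440) = 0.0267·24.4, giving x* = 440·(1 - 0.638) = 159.
From dy/dt = 0: 0.0122·159 - 0.134 = 0.0226z*, so z* = 1.81/0.0226 = 80.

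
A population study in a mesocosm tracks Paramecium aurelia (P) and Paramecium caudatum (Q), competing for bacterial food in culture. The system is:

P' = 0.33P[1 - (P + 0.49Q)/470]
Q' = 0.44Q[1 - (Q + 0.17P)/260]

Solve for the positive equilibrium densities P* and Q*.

Setting both brackets to zero gives the nullclines P + 0.49Q = 470 and 0.17P + Q = 260.
Substituting Q = 260 - 0.17P into the first: P(1 - 0.49·0.17) = 470 - 0.49·260.
So P* = 343/0.917 = 374, and then Q* = 260 - 0.17·374 = 196.

P* ≈ 374, Q* ≈ 196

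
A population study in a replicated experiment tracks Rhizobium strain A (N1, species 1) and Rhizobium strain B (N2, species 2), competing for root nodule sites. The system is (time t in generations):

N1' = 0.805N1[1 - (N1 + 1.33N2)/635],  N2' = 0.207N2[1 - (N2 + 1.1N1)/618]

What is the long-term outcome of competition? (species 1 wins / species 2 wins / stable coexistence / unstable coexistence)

unstable coexistence (outcome depends on initial conditions)

Compare the nullcline intercepts: K1/α12 = 635/1.33 = 477 < K2 = 618; K2/α21 = 618/1.1 = 562 < K1 = 635.
Since both are reversed, neither can invade when rare; the interior point is a saddle.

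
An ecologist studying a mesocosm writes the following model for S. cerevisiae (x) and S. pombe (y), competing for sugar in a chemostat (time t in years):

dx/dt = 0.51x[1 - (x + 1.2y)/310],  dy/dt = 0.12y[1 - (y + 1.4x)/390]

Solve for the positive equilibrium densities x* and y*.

x* ≈ 232, y* ≈ 64.7

Setting both brackets to zero gives the nullclines x + 1.2y = 310 and 1.4x + y = 390.
Substituting y = 390 - 1.4x into the first: x(1 - 1.2·1.4) = 310 - 1.2·390.
So x* = -158/-0.68 = 232, and then y* = 390 - 1.4·232 = 64.7.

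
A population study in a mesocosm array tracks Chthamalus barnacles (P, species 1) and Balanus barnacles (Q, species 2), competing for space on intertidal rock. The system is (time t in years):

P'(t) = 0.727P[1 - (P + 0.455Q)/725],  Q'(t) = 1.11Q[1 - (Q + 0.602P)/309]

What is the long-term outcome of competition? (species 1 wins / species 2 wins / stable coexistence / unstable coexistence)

Compare the nullcline intercepts: K1/α12 = 725/0.455 = 1590 > K2 = 309; K2/α21 = 309/0.602 = 513 < K1 = 725.
Since the inequalities point opposite ways, species 1 can invade but species 2 cannot.

species 1 excludes species 2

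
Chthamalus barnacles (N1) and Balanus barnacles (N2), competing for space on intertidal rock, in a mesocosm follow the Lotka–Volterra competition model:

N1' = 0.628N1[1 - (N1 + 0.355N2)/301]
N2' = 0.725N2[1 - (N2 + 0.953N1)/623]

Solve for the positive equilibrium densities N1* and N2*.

N1* ≈ 121, N2* ≈ 508

Setting both brackets to zero gives the nullclines N1 + 0.355N2 = 301 and 0.953N1 + N2 = 623.
Substituting N2 = 623 - 0.953N1 into the first: N1(1 - 0.355·0.953) = 301 - 0.355·623.
So N1* = 79.8/0.662 = 121, and then N2* = 623 - 0.953·121 = 508.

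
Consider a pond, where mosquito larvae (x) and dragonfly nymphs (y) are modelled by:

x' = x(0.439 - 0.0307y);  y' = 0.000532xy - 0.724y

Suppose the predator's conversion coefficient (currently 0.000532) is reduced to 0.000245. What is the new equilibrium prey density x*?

At the interior fixed point, setting dy/dt = 0 with y > 0 fixes x* = (predator death rate)/(xy coefficient) — independent of the other coefficients.
With the change, x* = 0.724/0.000245 = 2960; it rises from 1360.

x* ≈ 2960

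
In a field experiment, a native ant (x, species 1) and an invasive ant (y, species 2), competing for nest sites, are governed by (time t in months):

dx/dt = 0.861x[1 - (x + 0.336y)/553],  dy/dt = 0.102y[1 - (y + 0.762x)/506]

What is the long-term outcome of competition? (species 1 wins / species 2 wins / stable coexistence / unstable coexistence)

stable coexistence

Compare the nullcline intercepts: K1/α12 = 553/0.336 = 1650 > K2 = 506; K2/α21 = 506/0.762 = 664 > K1 = 553.
Since both inequalities hold, each species can invade when rare, so the interior equilibrium is stable.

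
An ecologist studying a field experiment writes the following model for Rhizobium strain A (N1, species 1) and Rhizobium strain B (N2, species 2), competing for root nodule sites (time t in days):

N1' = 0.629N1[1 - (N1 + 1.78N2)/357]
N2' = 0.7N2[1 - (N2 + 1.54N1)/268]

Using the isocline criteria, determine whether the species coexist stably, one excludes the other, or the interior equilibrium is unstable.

Compare the nullcline intercepts: K1/α12 = 357/1.78 = 201 < K2 = 268; K2/α21 = 268/1.54 = 174 < K1 = 357.
Since both are reversed, neither can invade when rare; the interior point is a saddle.

unstable coexistence (outcome depends on initial conditions)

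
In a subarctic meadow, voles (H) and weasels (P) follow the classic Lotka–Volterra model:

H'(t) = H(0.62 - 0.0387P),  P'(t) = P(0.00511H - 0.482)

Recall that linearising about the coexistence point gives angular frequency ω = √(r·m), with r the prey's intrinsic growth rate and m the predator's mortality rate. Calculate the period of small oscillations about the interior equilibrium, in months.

T ≈ 11.5 months

Here r = 0.62 and m = 0.482, so r·m = 0.299.
ω = √0.299 = 0.547 per month, hence T = 2π/ω ≈ 11.5 months.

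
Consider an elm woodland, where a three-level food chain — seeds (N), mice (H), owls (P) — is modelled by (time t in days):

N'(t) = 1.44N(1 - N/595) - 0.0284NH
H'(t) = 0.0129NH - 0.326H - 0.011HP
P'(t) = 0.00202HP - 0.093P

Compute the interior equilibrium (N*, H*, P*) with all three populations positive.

N* ≈ 54.7, H* ≈ 46, P* ≈ 34.6

From dP/dt = 0: 0.00202H* = 0.093, so H* = 46.
From dN/dt = 0: 1.44(1 - N*/595) = 0.0284·46, giving N* = 595·(1 - 0.908) = 54.7.
From dH/dt = 0: 0.0129·54.7 - 0.326 = 0.011P*, so P* = 0.38/0.011 = 34.6.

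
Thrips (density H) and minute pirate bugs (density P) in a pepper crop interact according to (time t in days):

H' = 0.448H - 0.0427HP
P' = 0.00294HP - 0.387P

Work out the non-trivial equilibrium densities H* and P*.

Set dP/dt = 0 with P > 0: 0.00294H - 0.387 = 0, so H* = 0.387/0.00294 = 132.
Set dH/dt = 0 with H > 0: 0.448 - 0.0427P = 0, so P* = 0.448/0.0427 = 10.5.

H* ≈ 132, P* ≈ 10.5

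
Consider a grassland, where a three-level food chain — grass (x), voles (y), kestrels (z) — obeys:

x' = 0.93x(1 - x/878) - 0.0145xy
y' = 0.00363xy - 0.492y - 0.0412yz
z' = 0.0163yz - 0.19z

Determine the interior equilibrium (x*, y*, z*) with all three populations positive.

From dz/dt = 0: 0.0163y* = 0.19, so y* = 11.7.
From dx/dt = 0: 0.93(1 - x*/878) = 0.0145·11.7, giving x* = 878·(1 - 0.182) = 718.
From dy/dt = 0: 0.00363·718 - 0.492 = 0.0412z*, so z* = 2.12/0.0412 = 51.4.

x* ≈ 718, y* ≈ 11.7, z* ≈ 51.4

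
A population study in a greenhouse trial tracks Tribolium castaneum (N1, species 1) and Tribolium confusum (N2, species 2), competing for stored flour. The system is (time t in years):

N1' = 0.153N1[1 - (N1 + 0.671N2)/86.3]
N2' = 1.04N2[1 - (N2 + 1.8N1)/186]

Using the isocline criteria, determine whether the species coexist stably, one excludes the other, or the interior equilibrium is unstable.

species 2 excludes species 1

Compare the nullcline intercepts: K1/α12 = 86.3/0.671 = 129 < K2 = 186; K2/α21 = 186/1.8 = 103 > K1 = 86.3.
Since the inequalities point opposite ways, species 2 can invade but species 1 cannot.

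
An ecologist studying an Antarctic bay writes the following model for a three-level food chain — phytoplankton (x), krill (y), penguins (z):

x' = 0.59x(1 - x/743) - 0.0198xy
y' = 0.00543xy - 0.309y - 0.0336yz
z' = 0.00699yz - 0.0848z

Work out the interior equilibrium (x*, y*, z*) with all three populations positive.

From dz/dt = 0: 0.00699y* = 0.0848, so y* = 12.1.
From dx/dt = 0: 0.59(1 - x*/743) = 0.0198·12.1, giving x* = 743·(1 - 0.407) = 441.
From dy/dt = 0: 0.00543·441 - 0.309 = 0.0336z*, so z* = 2.08/0.0336 = 62.

x* ≈ 441, y* ≈ 12.1, z* ≈ 62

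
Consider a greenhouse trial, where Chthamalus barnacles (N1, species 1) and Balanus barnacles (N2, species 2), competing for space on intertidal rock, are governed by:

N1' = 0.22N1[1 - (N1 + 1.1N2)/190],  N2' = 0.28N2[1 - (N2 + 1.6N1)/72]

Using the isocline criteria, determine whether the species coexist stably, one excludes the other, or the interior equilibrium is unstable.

Compare the nullcline intercepts: K1/α12 = 190/1.1 = 173 > K2 = 72; K2/α21 = 72/1.6 = 45 < K1 = 190.
Since the inequalities point opposite ways, species 1 can invade but species 2 cannot.

species 1 excludes species 2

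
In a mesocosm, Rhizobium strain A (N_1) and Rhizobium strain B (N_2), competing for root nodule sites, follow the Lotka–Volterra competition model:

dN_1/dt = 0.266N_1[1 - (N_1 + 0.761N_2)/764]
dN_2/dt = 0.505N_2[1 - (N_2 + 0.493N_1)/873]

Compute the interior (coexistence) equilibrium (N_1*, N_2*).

Setting both brackets to zero gives the nullclines N_1 + 0.761N_2 = 764 and 0.493N_1 + N_2 = 873.
Substituting N_2 = 873 - 0.493N_1 into the first: N_1(1 - 0.761·0.493) = 764 - 0.761·873.
So N_1* = 99.6/0.625 = 159, and then N_2* = 873 - 0.493·159 = 794.

N_1* ≈ 159, N_2* ≈ 794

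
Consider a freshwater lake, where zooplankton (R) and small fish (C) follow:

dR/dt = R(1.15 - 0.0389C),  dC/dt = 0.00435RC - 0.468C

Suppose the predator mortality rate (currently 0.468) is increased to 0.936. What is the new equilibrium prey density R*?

At the interior fixed point, setting dC/dt = 0 with C > 0 fixes R* = (predator death rate)/(RC coefficient) — independent of the other coefficients.
With the change, R* = 0.936/0.00435 = 215; it rises from 108.

R* ≈ 215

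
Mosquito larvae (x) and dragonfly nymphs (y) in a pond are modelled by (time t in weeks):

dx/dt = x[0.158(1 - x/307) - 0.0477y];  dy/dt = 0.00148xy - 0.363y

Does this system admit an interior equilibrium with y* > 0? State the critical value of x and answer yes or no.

Threshold x = 245; K > 245, so yes, the predator persists.

The predator equation gives dy/dt > 0 only when x > 0.363/0.00148 = 245.
Without the predator, x → K = 307. Since 307 > 245, the predator can invade and persist.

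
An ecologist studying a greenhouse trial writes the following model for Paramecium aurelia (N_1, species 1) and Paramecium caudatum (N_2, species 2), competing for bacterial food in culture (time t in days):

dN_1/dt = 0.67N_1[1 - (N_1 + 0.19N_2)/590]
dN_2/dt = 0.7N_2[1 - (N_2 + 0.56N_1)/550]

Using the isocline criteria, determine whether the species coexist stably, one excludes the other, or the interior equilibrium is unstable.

Compare the nullcline intercepts: K1/α12 = 590/0.19 = 3110 > K2 = 550; K2/α21 = 550/0.56 = 982 > K1 = 590.
Since both inequalities hold, each species can invade when rare, so the interior equilibrium is stable.

stable coexistence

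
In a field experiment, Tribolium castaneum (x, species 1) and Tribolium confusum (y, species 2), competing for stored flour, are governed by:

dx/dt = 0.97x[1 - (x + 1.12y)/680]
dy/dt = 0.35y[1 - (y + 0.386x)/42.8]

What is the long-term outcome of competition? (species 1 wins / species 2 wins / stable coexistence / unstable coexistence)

Compare the nullcline intercepts: K1/α12 = 680/1.12 = 607 > K2 = 42.8; K2/α21 = 42.8/0.386 = 111 < K1 = 680.
Since the inequalities point opposite ways, species 1 can invade but species 2 cannot.

species 1 excludes species 2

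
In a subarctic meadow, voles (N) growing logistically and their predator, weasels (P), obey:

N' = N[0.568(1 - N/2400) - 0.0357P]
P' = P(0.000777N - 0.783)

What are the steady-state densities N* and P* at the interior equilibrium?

N* ≈ 1010, P* ≈ 9.23

From dP/dt = 0 with P > 0: 0.000777N* = 0.783, so N* = 1010.
Substitute into dN/dt = 0: 0.568(1 - 1010/2400) = 0.0357P*.
The bracket is 0.58, giving P* = 0.33/0.0357 = 9.23.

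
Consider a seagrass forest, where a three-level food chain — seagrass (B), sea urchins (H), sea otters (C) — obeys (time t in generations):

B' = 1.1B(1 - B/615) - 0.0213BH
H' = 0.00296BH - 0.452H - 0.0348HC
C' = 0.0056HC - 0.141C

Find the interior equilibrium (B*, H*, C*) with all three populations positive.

B* ≈ 315, H* ≈ 25.2, C* ≈ 13.8

From dC/dt = 0: 0.0056H* = 0.141, so H* = 25.2.
From dB/dt = 0: 1.1(1 - B*/615) = 0.0213·25.2, giving B* = 615·(1 - 0.488) = 315.
From dH/dt = 0: 0.00296·315 - 0.452 = 0.0348C*, so C* = 0.481/0.0348 = 13.8.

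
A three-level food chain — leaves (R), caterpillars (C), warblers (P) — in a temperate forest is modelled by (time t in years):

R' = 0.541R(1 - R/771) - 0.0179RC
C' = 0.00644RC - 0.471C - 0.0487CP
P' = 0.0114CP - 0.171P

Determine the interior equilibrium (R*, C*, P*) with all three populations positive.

From dP/dt = 0: 0.0114C* = 0.171, so C* = 15.
From dR/dt = 0: 0.541(1 - R*/771) = 0.0179·15, giving R* = 771·(1 - 0.496) = 388.
From dC/dt = 0: 0.00644·388 - 0.471 = 0.0487P*, so P* = 2.03/0.0487 = 41.7.

R* ≈ 388, C* ≈ 15, P* ≈ 41.7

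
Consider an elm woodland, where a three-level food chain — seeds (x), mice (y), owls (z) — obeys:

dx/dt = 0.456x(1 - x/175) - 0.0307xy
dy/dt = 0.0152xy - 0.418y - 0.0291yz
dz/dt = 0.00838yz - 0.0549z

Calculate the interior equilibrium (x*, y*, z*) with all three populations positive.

From dz/dt = 0: 0.00838y* = 0.0549, so y* = 6.55.
From dx/dt = 0: 0.456(1 - x*/175) = 0.0307·6.55, giving x* = 175·(1 - 0.441) = 97.8.
From dy/dt = 0: 0.0152·97.8 - 0.418 = 0.0291z*, so z* = 1.07/0.0291 = 36.7.

x* ≈ 97.8, y* ≈ 6.55, z* ≈ 36.7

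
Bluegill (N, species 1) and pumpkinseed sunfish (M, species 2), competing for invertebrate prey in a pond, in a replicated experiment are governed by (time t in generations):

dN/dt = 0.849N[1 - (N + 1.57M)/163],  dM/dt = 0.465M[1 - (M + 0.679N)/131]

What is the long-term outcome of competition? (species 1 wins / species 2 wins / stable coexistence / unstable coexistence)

species 2 excludes species 1

Compare the nullcline intercepts: K1/α12 = 163/1.57 = 104 < K2 = 131; K2/α21 = 131/0.679 = 193 > K1 = 163.
Since the inequalities point opposite ways, species 2 can invade but species 1 cannot.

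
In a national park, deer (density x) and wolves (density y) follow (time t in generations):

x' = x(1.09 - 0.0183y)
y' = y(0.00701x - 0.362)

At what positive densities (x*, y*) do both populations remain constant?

Set dy/dt = 0 with y > 0: 0.00701x - 0.362 = 0, so x* = 0.362/0.00701 = 51.6.
Set dx/dt = 0 with x > 0: 1.09 - 0.0183y = 0, so y* = 1.09/0.0183 = 59.6.

x* ≈ 51.6, y* ≈ 59.6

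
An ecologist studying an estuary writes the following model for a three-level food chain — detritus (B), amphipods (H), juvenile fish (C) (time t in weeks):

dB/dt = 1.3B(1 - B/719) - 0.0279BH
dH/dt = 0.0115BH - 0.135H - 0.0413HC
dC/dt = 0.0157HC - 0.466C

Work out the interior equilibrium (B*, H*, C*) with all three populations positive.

From dC/dt = 0: 0.0157H* = 0.466, so H* = 29.7.
From dB/dt = 0: 1.3(1 - B*/719) = 0.0279·29.7, giving B* = 719·(1 - 0.637) = 261.
From dH/dt = 0: 0.0115·261 - 0.135 = 0.0413C*, so C* = 2.87/0.0413 = 69.4.

B* ≈ 261, H* ≈ 29.7, C* ≈ 69.4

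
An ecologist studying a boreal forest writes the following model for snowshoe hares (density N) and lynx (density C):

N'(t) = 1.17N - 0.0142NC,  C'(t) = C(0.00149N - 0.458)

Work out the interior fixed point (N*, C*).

N* ≈ 307, C* ≈ 82.4

Set dC/dt = 0 with C > 0: 0.00149N - 0.458 = 0, so N* = 0.458/0.00149 = 307.
Set dN/dt = 0 with N > 0: 1.17 - 0.0142C = 0, so C* = 1.17/0.0142 = 82.4.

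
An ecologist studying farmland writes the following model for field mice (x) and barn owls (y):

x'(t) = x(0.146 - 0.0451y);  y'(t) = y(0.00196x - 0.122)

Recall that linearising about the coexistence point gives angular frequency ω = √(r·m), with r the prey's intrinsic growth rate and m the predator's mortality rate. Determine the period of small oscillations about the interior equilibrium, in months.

T ≈ 47.1 months

Here r = 0.146 and m = 0.122, so r·m = 0.0178.
ω = √0.0178 = 0.133 per month, hence T = 2π/ω ≈ 47.1 months.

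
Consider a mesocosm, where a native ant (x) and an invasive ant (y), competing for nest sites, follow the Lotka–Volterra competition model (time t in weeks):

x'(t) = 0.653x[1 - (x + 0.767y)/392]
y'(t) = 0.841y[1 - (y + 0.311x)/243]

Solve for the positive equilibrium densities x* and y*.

x* ≈ 270, y* ≈ 159

Setting both brackets to zero gives the nullclines x + 0.767y = 392 and 0.311x + y = 243.
Substituting y = 243 - 0.311x into the first: x(1 - 0.767·0.311) = 392 - 0.767·243.
So x* = 206/0.761 = 270, and then y* = 243 - 0.311·270 = 159.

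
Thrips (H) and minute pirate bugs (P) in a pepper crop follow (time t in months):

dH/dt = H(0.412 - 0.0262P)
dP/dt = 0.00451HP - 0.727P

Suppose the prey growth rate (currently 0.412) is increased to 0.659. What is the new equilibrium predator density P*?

P* ≈ 25.2

At the interior fixed point, setting dH/dt = 0 with H > 0 fixes P* = (prey growth rate)/(HP coefficient) — independent of the other coefficients.
With the change, P* = 0.659/0.0262 = 25.2; it rises from 15.7.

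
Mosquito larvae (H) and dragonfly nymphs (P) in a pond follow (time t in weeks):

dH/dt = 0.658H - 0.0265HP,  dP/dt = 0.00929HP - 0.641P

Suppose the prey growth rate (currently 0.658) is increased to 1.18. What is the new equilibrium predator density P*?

At the interior fixed point, setting dH/dt = 0 with H > 0 fixes P* = (prey growth rate)/(HP coefficient) — independent of the other coefficients.
With the change, P* = 1.18/0.0265 = 44.5; it rises from 24.8.

P* ≈ 44.5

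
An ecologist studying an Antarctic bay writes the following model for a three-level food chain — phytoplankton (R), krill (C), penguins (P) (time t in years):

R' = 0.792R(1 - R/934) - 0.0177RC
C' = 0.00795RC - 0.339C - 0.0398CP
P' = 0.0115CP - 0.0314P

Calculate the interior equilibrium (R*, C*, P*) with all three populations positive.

From dP/dt = 0: 0.0115C* = 0.0314, so C* = 2.73.
From dR/dt = 0: 0.792(1 - R*/934) = 0.0177·2.73, giving R* = 934·(1 - 0.061) = 877.
From dC/dt = 0: 0.00795·877 - 0.339 = 0.0398P*, so P* = 6.63/0.0398 = 167.

R* ≈ 877, C* ≈ 2.73, P* ≈ 167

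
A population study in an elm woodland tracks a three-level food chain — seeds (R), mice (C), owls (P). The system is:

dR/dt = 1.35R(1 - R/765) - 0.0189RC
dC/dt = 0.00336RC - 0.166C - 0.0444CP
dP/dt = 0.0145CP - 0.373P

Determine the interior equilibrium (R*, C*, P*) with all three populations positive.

From dP/dt = 0: 0.0145C* = 0.373, so C* = 25.7.
From dR/dt = 0: 1.35(1 - R*/765) = 0.0189·25.7, giving R* = 765·(1 - 0.36) = 489.
From dC/dt = 0: 0.00336·489 - 0.166 = 0.0444P*, so P* = 1.48/0.0444 = 33.3.

R* ≈ 489, C* ≈ 25.7, P* ≈ 33.3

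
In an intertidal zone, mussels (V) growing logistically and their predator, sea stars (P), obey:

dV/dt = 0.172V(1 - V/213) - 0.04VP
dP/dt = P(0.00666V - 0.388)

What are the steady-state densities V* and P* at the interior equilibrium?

From dP/dt = 0 with P > 0: 0.00666V* = 0.388, so V* = 58.3.
Substitute into dV/dt = 0: 0.172(1 - 58.3/213) = 0.04P*.
The bracket is 0.726, giving P* = 0.125/0.04 = 3.12.

V* ≈ 58.3, P* ≈ 3.12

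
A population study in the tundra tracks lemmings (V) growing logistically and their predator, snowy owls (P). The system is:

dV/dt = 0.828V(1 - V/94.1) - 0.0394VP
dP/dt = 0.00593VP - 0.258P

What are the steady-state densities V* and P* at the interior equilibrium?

V* ≈ 43.5, P* ≈ 11.3

From dP/dt = 0 with P > 0: 0.00593V* = 0.258, so V* = 43.5.
Substitute into dV/dt = 0: 0.828(1 - 43.5/94.1) = 0.0394P*.
The bracket is 0.538, giving P* = 0.445/0.0394 = 11.3.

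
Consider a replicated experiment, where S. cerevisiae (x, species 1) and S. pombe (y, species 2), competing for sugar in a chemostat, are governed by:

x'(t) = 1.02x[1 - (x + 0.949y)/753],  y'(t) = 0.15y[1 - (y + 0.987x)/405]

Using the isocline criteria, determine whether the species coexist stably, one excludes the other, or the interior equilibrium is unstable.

Compare the nullcline intercepts: K1/α12 = 753/0.949 = 793 > K2 = 405; K2/α21 = 405/0.987 = 410 < K1 = 753.
Since the inequalities point opposite ways, species 1 can invade but species 2 cannot.

species 1 excludes species 2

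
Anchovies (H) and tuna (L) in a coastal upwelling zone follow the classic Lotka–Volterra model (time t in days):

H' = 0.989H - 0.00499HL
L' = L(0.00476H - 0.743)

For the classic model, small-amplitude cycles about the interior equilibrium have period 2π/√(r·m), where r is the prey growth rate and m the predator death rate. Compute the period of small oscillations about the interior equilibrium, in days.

T ≈ 7.33 days

Here r = 0.989 and m = 0.743, so r·m = 0.735.
ω = √0.735 = 0.857 per day, hence T = 2π/ω ≈ 7.33 days.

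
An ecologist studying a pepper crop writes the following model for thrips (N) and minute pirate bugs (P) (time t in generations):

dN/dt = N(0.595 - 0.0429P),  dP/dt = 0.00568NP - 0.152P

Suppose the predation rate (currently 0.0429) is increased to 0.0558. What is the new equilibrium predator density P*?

P* ≈ 10.7

At the interior fixed point, setting dN/dt = 0 with N > 0 fixes P* = (prey growth rate)/(NP coefficient) — independent of the other coefficients.
With the change, P* = 0.595/0.0558 = 10.7; it falls from 13.9.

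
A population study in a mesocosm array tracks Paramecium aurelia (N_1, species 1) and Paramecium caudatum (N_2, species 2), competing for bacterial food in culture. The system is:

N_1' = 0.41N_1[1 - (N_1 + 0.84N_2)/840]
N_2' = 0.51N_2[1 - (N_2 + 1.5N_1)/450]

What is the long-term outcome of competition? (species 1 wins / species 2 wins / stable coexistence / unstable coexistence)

species 1 excludes species 2

Compare the nullcline intercepts: K1/α12 = 840/0.84 = 1000 > K2 = 450; K2/α21 = 450/1.5 = 300 < K1 = 840.
Since the inequalities point opposite ways, species 1 can invade but species 2 cannot.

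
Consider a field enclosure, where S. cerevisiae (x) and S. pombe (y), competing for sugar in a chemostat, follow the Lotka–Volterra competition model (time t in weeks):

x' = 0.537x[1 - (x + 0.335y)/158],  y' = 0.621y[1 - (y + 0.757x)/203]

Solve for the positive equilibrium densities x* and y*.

Setting both brackets to zero gives the nullclines x + 0.335y = 158 and 0.757x + y = 203.
Substituting y = 203 - 0.757x into the first: x(1 - 0.335·0.757) = 158 - 0.335·203.
So x* = 90/0.746 = 121, and then y* = 203 - 0.757·121 = 112.

x* ≈ 121, y* ≈ 112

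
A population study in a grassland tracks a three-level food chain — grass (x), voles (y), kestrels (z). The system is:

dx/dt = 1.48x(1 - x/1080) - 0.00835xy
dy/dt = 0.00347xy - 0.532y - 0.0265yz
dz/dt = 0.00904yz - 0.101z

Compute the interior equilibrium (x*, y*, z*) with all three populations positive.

x* ≈ 1010, y* ≈ 11.2, z* ≈ 112

From dz/dt = 0: 0.00904y* = 0.101, so y* = 11.2.
From dx/dt = 0: 1.48(1 - x*/1080) = 0.00835·11.2, giving x* = 1080·(1 - 0.063) = 1010.
From dy/dt = 0: 0.00347·1010 - 0.532 = 0.0265z*, so z* = 2.98/0.0265 = 112.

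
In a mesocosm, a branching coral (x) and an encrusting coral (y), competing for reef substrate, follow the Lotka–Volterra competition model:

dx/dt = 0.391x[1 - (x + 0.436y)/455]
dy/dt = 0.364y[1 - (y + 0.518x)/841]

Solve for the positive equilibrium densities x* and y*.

x* ≈ 114, y* ≈ 782

Setting both brackets to zero gives the nullclines x + 0.436y = 455 and 0.518x + y = 841.
Substituting y = 841 - 0.518x into the first: x(1 - 0.436·0.518) = 455 - 0.436·841.
So x* = 88.3/0.774 = 114, and then y* = 841 - 0.518·114 = 782.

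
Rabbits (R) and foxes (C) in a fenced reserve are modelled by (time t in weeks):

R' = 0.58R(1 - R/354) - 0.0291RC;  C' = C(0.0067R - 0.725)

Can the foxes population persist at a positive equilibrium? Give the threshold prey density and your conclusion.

The predator equation gives dC/dt > 0 only when R > 0.725/0.0067 = 108.
Without the predator, R → K = 354. Since 354 > 108, the predator can invade and persist.

Threshold R = 108; K > 108, so yes, the predator persists.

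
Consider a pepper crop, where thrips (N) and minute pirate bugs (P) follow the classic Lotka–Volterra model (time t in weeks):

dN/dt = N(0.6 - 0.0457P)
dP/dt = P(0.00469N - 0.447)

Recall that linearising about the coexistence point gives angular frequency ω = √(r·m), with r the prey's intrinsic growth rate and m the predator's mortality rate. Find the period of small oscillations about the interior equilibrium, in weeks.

T ≈ 12.1 weeks

Here r = 0.6 and m = 0.447, so r·m = 0.268.
ω = √0.268 = 0.518 per week, hence T = 2π/ω ≈ 12.1 weeks.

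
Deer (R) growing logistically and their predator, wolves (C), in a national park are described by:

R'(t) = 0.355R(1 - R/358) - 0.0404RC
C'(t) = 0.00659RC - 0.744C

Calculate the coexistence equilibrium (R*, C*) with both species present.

From dC/dt = 0 with C > 0: 0.00659R* = 0.744, so R* = 113.
Substitute into dR/dt = 0: 0.355(1 - 113/358) = 0.0404C*.
The bracket is 0.685, giving C* = 0.243/0.0404 = 6.02.

R* ≈ 113, C* ≈ 6.02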